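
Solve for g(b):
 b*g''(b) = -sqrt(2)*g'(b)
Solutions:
 g(b) = C1 + C2*b^(1 - sqrt(2))


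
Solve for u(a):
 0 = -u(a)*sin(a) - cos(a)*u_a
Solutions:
 u(a) = C1*cos(a)


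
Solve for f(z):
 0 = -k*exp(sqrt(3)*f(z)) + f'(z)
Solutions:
 f(z) = sqrt(3)*(2*log(-1/(C1 + k*z)) - log(3))/6


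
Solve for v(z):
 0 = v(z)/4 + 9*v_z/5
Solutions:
 v(z) = C1*exp(-5*z/36)


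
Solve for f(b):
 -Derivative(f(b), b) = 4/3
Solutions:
 f(b) = C1 - 4*b/3


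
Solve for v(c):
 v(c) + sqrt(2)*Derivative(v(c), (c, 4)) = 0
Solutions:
 v(c) = (C1*sin(2^(3/8)*c/2) + C2*cos(2^(3/8)*c/2))*exp(-2^(3/8)*c/2) + (C3*sin(2^(3/8)*c/2) + C4*cos(2^(3/8)*c/2))*exp(2^(3/8)*c/2)


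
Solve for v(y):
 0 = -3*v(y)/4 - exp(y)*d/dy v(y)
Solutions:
 v(y) = C1*exp(3*exp(-y)/4)


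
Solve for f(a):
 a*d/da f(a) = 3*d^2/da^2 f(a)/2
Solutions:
 f(a) = C1 + C2*erfi(sqrt(3)*a/3)


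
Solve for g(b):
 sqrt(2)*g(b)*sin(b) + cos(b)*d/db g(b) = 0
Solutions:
 g(b) = C1*cos(b)^(sqrt(2))


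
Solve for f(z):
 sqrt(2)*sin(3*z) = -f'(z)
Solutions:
 f(z) = C1 + sqrt(2)*cos(3*z)/3


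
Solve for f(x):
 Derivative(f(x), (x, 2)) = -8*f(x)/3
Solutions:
 f(x) = C1*sin(2*sqrt(6)*x/3) + C2*cos(2*sqrt(6)*x/3)


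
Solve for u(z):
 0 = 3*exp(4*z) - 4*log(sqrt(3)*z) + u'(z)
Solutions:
 u(z) = C1 + 4*z*log(z) + 2*z*(-2 + log(3)) - 3*exp(4*z)/4


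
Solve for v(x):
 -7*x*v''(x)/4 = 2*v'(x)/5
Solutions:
 v(x) = C1 + C2*x^(27/35)


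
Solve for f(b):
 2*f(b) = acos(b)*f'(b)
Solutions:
 f(b) = C1*exp(2*Integral(1/acos(b), b))


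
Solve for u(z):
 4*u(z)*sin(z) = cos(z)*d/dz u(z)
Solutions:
 u(z) = C1/cos(z)^4


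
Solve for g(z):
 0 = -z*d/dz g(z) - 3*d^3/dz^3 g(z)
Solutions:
 g(z) = C1 + Integral(C2*airyai(-3^(2/3)*z/3) + C3*airybi(-3^(2/3)*z/3), z)


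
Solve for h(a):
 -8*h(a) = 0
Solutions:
 h(a) = 0


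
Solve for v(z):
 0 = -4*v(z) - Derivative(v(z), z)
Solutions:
 v(z) = C1*exp(-4*z)


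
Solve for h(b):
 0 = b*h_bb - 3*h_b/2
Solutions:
 h(b) = C1 + C2*b^(5/2)


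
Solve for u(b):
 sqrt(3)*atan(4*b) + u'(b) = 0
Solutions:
 u(b) = C1 - sqrt(3)*(b*atan(4*b) - log(16*b^2 + 1)/8)


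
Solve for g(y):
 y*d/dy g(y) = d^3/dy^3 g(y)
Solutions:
 g(y) = C1 + Integral(C2*airyai(y) + C3*airybi(y), y)


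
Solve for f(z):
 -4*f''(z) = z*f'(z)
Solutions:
 f(z) = C1 + C2*erf(sqrt(2)*z/4)


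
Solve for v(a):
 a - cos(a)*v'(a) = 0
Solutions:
 v(a) = C1 + Integral(a/cos(a), a)


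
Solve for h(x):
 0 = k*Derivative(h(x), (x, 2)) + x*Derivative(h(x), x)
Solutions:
 h(x) = C1 + C2*sqrt(k)*erf(sqrt(2)*x*sqrt(1/k)/2)


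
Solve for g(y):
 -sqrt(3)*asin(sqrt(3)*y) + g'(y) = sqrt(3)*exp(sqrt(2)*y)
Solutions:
 g(y) = C1 + sqrt(3)*(y*asin(sqrt(3)*y) + sqrt(3)*sqrt(1 - 3*y^2)/3) + sqrt(6)*exp(sqrt(2)*y)/2


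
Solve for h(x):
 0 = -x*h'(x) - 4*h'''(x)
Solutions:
 h(x) = C1 + Integral(C2*airyai(-2^(1/3)*x/2) + C3*airybi(-2^(1/3)*x/2), x)


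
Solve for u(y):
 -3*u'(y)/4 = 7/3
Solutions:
 u(y) = C1 - 28*y/9


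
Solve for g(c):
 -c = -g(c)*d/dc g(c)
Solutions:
 g(c) = -sqrt(C1 + c^2)
 g(c) = sqrt(C1 + c^2)


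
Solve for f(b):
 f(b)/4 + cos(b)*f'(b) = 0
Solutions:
 f(b) = C1*(sin(b) - 1)^(1/8)/(sin(b) + 1)^(1/8)


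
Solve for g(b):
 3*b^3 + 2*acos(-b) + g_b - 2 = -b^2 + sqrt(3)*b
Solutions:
 g(b) = C1 - 3*b^4/4 - b^3/3 + sqrt(3)*b^2/2 - 2*b*acos(-b) + 2*b - 2*sqrt(1 - b^2)


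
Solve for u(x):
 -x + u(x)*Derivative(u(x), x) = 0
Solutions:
 u(x) = -sqrt(C1 + x^2)
 u(x) = sqrt(C1 + x^2)


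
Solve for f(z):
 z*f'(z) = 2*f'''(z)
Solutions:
 f(z) = C1 + Integral(C2*airyai(2^(2/3)*z/2) + C3*airybi(2^(2/3)*z/2), z)


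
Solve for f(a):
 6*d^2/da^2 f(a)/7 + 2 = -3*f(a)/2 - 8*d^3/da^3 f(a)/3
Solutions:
 f(a) = C1*exp(a*(-6 + 3*3^(1/3)/(14*sqrt(2422) + 689)^(1/3) + 3^(2/3)*(14*sqrt(2422) + 689)^(1/3))/56)*sin(3*3^(1/6)*a*(-(14*sqrt(2422) + 689)^(1/3) + 3^(2/3)/(14*sqrt(2422) + 689)^(1/3))/56) + C2*exp(a*(-6 + 3*3^(1/3)/(14*sqrt(2422) + 689)^(1/3) + 3^(2/3)*(14*sqrt(2422) + 689)^(1/3))/56)*cos(3*3^(1/6)*a*(-(14*sqrt(2422) + 689)^(1/3) + 3^(2/3)/(14*sqrt(2422) + 689)^(1/3))/56) + C3*exp(-a*(3*3^(1/3)/(14*sqrt(2422) + 689)^(1/3) + 3 + 3^(2/3)*(14*sqrt(2422) + 689)^(1/3))/28) - 4/3


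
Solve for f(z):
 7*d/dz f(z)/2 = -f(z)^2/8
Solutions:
 f(z) = 28/(C1 + z)


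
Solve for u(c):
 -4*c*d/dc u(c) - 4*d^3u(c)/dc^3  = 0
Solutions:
 u(c) = C1 + Integral(C2*airyai(-c) + C3*airybi(-c), c)


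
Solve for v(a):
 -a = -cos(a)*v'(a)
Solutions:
 v(a) = C1 + Integral(a/cos(a), a)


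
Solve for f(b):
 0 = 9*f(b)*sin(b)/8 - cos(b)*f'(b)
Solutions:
 f(b) = C1/cos(b)^(9/8)


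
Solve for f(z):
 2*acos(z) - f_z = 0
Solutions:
 f(z) = C1 + 2*z*acos(z) - 2*sqrt(1 - z^2)


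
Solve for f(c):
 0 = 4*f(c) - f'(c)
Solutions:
 f(c) = C1*exp(4*c)


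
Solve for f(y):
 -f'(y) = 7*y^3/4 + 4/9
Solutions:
 f(y) = C1 - 7*y^4/16 - 4*y/9


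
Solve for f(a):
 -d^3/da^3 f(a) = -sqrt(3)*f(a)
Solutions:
 f(a) = C3*exp(3^(1/6)*a) + (C1*sin(3^(2/3)*a/2) + C2*cos(3^(2/3)*a/2))*exp(-3^(1/6)*a/2)


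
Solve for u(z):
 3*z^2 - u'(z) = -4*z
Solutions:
 u(z) = C1 + z^3 + 2*z^2


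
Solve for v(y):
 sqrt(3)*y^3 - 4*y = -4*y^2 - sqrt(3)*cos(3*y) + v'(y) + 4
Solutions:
 v(y) = C1 + sqrt(3)*y^4/4 + 4*y^3/3 - 2*y^2 - 4*y + sqrt(3)*sin(3*y)/3


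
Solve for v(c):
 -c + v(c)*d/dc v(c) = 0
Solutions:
 v(c) = -sqrt(C1 + c^2)
 v(c) = sqrt(C1 + c^2)


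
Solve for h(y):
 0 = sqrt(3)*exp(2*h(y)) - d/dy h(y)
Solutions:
 h(y) = log(-sqrt(-1/(C1 + sqrt(3)*y))) - log(2)/2
 h(y) = log(-1/(C1 + sqrt(3)*y))/2 - log(2)/2


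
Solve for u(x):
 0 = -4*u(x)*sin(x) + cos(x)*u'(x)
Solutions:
 u(x) = C1/cos(x)^4


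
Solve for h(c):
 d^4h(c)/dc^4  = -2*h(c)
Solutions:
 h(c) = (C1*sin(2^(3/4)*c/2) + C2*cos(2^(3/4)*c/2))*exp(-2^(3/4)*c/2) + (C3*sin(2^(3/4)*c/2) + C4*cos(2^(3/4)*c/2))*exp(2^(3/4)*c/2)


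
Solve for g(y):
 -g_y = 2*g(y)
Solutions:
 g(y) = C1*exp(-2*y)


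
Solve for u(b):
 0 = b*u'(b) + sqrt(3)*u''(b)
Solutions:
 u(b) = C1 + C2*erf(sqrt(2)*3^(3/4)*b/6)


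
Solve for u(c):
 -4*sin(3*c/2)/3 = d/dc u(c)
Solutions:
 u(c) = C1 + 8*cos(3*c/2)/9


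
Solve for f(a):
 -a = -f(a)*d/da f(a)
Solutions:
 f(a) = -sqrt(C1 + a^2)
 f(a) = sqrt(C1 + a^2)


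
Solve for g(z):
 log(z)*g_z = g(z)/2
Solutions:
 g(z) = C1*exp(li(z)/2)


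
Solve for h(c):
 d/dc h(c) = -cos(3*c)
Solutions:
 h(c) = C1 - sin(3*c)/3


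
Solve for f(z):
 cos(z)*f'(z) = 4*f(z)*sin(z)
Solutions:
 f(z) = C1/cos(z)^4


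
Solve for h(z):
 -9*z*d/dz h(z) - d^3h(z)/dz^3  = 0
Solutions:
 h(z) = C1 + Integral(C2*airyai(-3^(2/3)*z) + C3*airybi(-3^(2/3)*z), z)


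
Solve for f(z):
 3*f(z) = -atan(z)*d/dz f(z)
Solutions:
 f(z) = C1*exp(-3*Integral(1/atan(z), z))


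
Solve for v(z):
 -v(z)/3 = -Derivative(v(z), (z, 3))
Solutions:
 v(z) = C3*exp(3^(2/3)*z/3) + (C1*sin(3^(1/6)*z/2) + C2*cos(3^(1/6)*z/2))*exp(-3^(2/3)*z/6)


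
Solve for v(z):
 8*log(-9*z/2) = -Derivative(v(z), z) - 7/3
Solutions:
 v(z) = C1 - 8*z*log(-z) + z*(-16*log(3) + 8*log(2) + 17/3)


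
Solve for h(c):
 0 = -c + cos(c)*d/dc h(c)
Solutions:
 h(c) = C1 + Integral(c/cos(c), c)


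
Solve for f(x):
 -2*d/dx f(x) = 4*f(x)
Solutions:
 f(x) = C1*exp(-2*x)


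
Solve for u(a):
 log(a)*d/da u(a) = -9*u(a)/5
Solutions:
 u(a) = C1*exp(-9*li(a)/5)


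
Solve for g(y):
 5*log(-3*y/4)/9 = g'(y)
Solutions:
 g(y) = C1 + 5*y*log(-y)/9 + 5*y*(-2*log(2) - 1 + log(3))/9


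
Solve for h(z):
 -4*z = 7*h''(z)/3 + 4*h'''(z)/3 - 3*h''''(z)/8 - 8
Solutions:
 h(z) = C1 + C2*z + C3*exp(2*z*(8 - sqrt(190))/9) + C4*exp(2*z*(8 + sqrt(190))/9) - 2*z^3/7 + 108*z^2/49


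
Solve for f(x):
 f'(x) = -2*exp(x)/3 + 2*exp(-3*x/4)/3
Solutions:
 f(x) = C1 - 2*exp(x)/3 - 8*exp(-3*x/4)/9


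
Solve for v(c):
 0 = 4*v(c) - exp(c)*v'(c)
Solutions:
 v(c) = C1*exp(-4*exp(-c))


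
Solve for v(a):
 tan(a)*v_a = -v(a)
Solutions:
 v(a) = C1/sin(a)


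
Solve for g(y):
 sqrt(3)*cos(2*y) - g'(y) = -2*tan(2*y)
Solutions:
 g(y) = C1 - log(cos(2*y)) + sqrt(3)*sin(2*y)/2


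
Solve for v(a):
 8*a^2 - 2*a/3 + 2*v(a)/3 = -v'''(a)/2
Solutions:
 v(a) = C3*exp(-6^(2/3)*a/3) - 12*a^2 + a + (C1*sin(2^(2/3)*3^(1/6)*a/2) + C2*cos(2^(2/3)*3^(1/6)*a/2))*exp(6^(2/3)*a/6)


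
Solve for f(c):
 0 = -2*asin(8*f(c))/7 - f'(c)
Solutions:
 Integral(1/asin(8*_y), (_y, f(c))) = C1 - 2*c/7


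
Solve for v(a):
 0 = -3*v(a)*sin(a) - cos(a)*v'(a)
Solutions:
 v(a) = C1*cos(a)^3


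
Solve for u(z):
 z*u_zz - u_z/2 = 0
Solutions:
 u(z) = C1 + C2*z^(3/2)


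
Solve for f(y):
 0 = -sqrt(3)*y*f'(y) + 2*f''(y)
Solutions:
 f(y) = C1 + C2*erfi(3^(1/4)*y/2)


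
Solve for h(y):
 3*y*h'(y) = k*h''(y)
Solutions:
 h(y) = C1 + C2*erf(sqrt(6)*y*sqrt(-1/k)/2)/sqrt(-1/k)


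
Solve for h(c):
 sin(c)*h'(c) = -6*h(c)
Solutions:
 h(c) = C1*(cos(c)^3 + 3*cos(c)^2 + 3*cos(c) + 1)/(cos(c)^3 - 3*cos(c)^2 + 3*cos(c) - 1)


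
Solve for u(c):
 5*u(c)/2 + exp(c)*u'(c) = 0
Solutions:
 u(c) = C1*exp(5*exp(-c)/2)


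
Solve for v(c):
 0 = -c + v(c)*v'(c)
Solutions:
 v(c) = -sqrt(C1 + c^2)
 v(c) = sqrt(C1 + c^2)


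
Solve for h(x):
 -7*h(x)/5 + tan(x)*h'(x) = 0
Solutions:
 h(x) = C1*sin(x)^(7/5)


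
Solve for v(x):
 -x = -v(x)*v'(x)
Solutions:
 v(x) = -sqrt(C1 + x^2)
 v(x) = sqrt(C1 + x^2)


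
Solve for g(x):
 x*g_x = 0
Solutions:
 g(x) = C1


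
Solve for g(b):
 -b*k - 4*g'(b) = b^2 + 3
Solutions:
 g(b) = C1 - b^3/12 - b^2*k/8 - 3*b/4


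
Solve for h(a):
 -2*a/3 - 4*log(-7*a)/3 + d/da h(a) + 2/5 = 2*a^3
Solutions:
 h(a) = C1 + a^4/2 + a^2/3 + 4*a*log(-a)/3 + 2*a*(-13 + 10*log(7))/15


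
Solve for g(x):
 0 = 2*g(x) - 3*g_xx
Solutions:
 g(x) = C1*exp(-sqrt(6)*x/3) + C2*exp(sqrt(6)*x/3)


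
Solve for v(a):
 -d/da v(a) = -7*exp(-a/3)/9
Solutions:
 v(a) = C1 - 7*exp(-a/3)/3


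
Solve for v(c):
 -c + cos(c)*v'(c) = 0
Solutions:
 v(c) = C1 + Integral(c/cos(c), c)


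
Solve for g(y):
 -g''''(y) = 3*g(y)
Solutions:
 g(y) = (C1*sin(sqrt(2)*3^(1/4)*y/2) + C2*cos(sqrt(2)*3^(1/4)*y/2))*exp(-sqrt(2)*3^(1/4)*y/2) + (C3*sin(sqrt(2)*3^(1/4)*y/2) + C4*cos(sqrt(2)*3^(1/4)*y/2))*exp(sqrt(2)*3^(1/4)*y/2)


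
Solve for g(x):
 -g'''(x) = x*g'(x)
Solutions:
 g(x) = C1 + Integral(C2*airyai(-x) + C3*airybi(-x), x)


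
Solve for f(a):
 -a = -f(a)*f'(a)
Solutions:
 f(a) = -sqrt(C1 + a^2)
 f(a) = sqrt(C1 + a^2)


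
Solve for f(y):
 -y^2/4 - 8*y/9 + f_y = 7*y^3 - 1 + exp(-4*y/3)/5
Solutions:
 f(y) = C1 + 7*y^4/4 + y^3/12 + 4*y^2/9 - y - 3*exp(-4*y/3)/20


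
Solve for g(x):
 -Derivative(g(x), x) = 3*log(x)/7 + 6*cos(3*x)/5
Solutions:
 g(x) = C1 - 3*x*log(x)/7 + 3*x/7 - 2*sin(3*x)/5


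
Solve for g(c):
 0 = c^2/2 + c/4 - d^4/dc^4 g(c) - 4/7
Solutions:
 g(c) = C1 + C2*c + C3*c^2 + C4*c^3 + c^6/720 + c^5/480 - c^4/42


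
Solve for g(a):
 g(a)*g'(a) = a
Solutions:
 g(a) = -sqrt(C1 + a^2)
 g(a) = sqrt(C1 + a^2)


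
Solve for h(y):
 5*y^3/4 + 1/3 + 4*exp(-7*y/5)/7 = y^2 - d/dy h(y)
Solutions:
 h(y) = C1 - 5*y^4/16 + y^3/3 - y/3 + 20*exp(-7*y/5)/49


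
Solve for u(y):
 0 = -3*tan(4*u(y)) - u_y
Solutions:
 u(y) = -asin(C1*exp(-12*y))/4 + pi/4
 u(y) = asin(C1*exp(-12*y))/4


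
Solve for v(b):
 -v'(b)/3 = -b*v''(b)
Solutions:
 v(b) = C1 + C2*b^(4/3)


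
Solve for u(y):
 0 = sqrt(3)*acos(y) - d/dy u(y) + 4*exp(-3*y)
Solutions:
 u(y) = C1 + sqrt(3)*y*acos(y) - sqrt(3)*sqrt(1 - y^2) - 4*exp(-3*y)/3


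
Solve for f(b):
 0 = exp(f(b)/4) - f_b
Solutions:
 f(b) = 4*log(-1/(C1 + b)) + 8*log(2)


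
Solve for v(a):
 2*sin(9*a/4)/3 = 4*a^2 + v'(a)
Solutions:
 v(a) = C1 - 4*a^3/3 - 8*cos(9*a/4)/27


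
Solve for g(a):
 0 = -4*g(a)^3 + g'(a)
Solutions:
 g(a) = -sqrt(2)*sqrt(-1/(C1 + 4*a))/2
 g(a) = sqrt(2)*sqrt(-1/(C1 + 4*a))/2


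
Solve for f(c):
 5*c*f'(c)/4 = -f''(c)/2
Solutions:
 f(c) = C1 + C2*erf(sqrt(5)*c/2)


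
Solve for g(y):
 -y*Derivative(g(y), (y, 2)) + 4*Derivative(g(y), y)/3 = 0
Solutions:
 g(y) = C1 + C2*y^(7/3)


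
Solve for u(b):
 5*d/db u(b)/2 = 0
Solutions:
 u(b) = C1


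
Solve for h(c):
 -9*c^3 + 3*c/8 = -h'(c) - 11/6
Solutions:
 h(c) = C1 + 9*c^4/4 - 3*c^2/16 - 11*c/6


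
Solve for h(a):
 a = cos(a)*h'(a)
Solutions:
 h(a) = C1 + Integral(a/cos(a), a)


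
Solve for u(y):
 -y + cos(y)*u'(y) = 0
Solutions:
 u(y) = C1 + Integral(y/cos(y), y)


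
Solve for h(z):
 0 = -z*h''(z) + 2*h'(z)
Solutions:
 h(z) = C1 + C2*z^3


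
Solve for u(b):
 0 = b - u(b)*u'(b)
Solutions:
 u(b) = -sqrt(C1 + b^2)
 u(b) = sqrt(C1 + b^2)


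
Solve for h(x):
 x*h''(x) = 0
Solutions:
 h(x) = C1 + C2*x


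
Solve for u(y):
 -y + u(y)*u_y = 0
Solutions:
 u(y) = -sqrt(C1 + y^2)
 u(y) = sqrt(C1 + y^2)


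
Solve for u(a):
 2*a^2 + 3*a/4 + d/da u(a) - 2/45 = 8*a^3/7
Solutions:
 u(a) = C1 + 2*a^4/7 - 2*a^3/3 - 3*a^2/8 + 2*a/45


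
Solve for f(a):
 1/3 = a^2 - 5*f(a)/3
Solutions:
 f(a) = 3*a^2/5 - 1/5


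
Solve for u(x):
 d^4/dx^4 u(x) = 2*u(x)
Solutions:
 u(x) = C1*exp(-2^(1/4)*x) + C2*exp(2^(1/4)*x) + C3*sin(2^(1/4)*x) + C4*cos(2^(1/4)*x)


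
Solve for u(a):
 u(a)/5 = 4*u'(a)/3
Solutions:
 u(a) = C1*exp(3*a/20)


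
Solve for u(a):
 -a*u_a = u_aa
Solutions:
 u(a) = C1 + C2*erf(sqrt(2)*a/2)


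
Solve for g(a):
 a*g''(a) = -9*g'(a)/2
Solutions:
 g(a) = C1 + C2/a^(7/2)


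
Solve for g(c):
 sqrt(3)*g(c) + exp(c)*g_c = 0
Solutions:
 g(c) = C1*exp(sqrt(3)*exp(-c))


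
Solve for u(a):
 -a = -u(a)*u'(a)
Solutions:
 u(a) = -sqrt(C1 + a^2)
 u(a) = sqrt(C1 + a^2)


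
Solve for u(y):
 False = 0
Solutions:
 u(y) = C1 + zoo*y - 5*log(cos(3*y/4))/3


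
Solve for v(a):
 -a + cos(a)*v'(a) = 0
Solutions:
 v(a) = C1 + Integral(a/cos(a), a)


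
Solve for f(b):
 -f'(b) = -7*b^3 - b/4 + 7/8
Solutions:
 f(b) = C1 + 7*b^4/4 + b^2/8 - 7*b/8


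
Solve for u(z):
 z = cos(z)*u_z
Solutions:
 u(z) = C1 + Integral(z/cos(z), z)


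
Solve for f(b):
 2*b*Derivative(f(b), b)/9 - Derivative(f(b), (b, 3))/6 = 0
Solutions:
 f(b) = C1 + Integral(C2*airyai(6^(2/3)*b/3) + C3*airybi(6^(2/3)*b/3), b)


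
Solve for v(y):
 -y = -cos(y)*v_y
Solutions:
 v(y) = C1 + Integral(y/cos(y), y)


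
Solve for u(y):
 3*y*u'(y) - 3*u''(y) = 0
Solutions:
 u(y) = C1 + C2*erfi(sqrt(2)*y/2)


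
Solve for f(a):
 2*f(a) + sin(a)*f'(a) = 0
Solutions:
 f(a) = C1*(cos(a) + 1)/(cos(a) - 1)


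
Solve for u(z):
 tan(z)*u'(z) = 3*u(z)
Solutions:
 u(z) = C1*sin(z)^3


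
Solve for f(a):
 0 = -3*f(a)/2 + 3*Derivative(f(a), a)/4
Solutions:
 f(a) = C1*exp(2*a)


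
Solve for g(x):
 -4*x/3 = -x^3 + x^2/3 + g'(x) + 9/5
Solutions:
 g(x) = C1 + x^4/4 - x^3/9 - 2*x^2/3 - 9*x/5


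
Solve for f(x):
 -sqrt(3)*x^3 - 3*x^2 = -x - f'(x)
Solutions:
 f(x) = C1 + sqrt(3)*x^4/4 + x^3 - x^2/2


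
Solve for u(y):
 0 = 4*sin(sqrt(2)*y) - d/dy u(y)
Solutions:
 u(y) = C1 - 2*sqrt(2)*cos(sqrt(2)*y)


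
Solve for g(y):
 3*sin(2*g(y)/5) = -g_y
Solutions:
 3*y + 5*log(cos(2*g(y)/5) - 1)/4 - 5*log(cos(2*g(y)/5) + 1)/4 = C1


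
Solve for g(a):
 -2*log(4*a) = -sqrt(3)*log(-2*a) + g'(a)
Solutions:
 g(a) = C1 - a*(2 - sqrt(3))*log(a) + a*(-4*log(2) - sqrt(3) + sqrt(3)*log(2) + 2 + sqrt(3)*I*pi)


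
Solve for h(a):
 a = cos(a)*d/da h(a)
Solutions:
 h(a) = C1 + Integral(a/cos(a), a)


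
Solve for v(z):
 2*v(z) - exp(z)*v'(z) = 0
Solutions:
 v(z) = C1*exp(-2*exp(-z))


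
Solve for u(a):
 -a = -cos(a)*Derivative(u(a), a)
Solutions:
 u(a) = C1 + Integral(a/cos(a), a)


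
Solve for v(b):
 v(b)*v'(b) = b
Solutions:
 v(b) = -sqrt(C1 + b^2)
 v(b) = sqrt(C1 + b^2)


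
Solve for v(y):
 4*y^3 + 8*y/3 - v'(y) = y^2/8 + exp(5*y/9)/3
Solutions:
 v(y) = C1 + y^4 - y^3/24 + 4*y^2/3 - 3*exp(5*y/9)/5


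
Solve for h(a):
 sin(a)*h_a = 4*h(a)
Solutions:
 h(a) = C1*(cos(a)^2 - 2*cos(a) + 1)/(cos(a)^2 + 2*cos(a) + 1)


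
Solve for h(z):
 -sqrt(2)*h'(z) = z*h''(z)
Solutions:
 h(z) = C1 + C2*z^(1 - sqrt(2))


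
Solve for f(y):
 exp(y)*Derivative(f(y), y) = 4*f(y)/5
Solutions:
 f(y) = C1*exp(-4*exp(-y)/5)


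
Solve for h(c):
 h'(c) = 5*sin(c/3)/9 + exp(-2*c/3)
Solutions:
 h(c) = C1 - 5*cos(c/3)/3 - 3*exp(-2*c/3)/2


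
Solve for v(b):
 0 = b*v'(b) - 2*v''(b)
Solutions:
 v(b) = C1 + C2*erfi(b/2)


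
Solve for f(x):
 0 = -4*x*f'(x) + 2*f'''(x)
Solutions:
 f(x) = C1 + Integral(C2*airyai(2^(1/3)*x) + C3*airybi(2^(1/3)*x), x)


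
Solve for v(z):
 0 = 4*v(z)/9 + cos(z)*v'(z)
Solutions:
 v(z) = C1*(sin(z) - 1)^(2/9)/(sin(z) + 1)^(2/9)


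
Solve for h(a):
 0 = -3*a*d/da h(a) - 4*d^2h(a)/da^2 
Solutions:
 h(a) = C1 + C2*erf(sqrt(6)*a/4)


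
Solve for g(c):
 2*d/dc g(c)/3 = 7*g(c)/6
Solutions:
 g(c) = C1*exp(7*c/4)


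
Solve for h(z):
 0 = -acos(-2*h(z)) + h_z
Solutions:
 Integral(1/acos(-2*_y), (_y, h(z))) = C1 + z


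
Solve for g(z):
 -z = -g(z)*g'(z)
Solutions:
 g(z) = -sqrt(C1 + z^2)
 g(z) = sqrt(C1 + z^2)


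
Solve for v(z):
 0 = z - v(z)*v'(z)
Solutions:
 v(z) = -sqrt(C1 + z^2)
 v(z) = sqrt(C1 + z^2)


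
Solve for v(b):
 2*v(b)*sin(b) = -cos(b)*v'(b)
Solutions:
 v(b) = C1*cos(b)^2


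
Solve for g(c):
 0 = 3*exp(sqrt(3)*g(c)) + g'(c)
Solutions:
 g(c) = sqrt(3)*(2*log(1/(C1 + 3*c)) - log(3))/6


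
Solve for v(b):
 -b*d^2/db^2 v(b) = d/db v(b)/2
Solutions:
 v(b) = C1 + C2*sqrt(b)


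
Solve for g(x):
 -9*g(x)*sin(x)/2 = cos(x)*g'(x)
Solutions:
 g(x) = C1*cos(x)^(9/2)


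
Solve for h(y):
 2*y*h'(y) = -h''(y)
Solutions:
 h(y) = C1 + C2*erf(y)


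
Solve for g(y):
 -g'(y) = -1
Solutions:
 g(y) = C1 + y


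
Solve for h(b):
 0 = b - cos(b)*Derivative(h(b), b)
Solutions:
 h(b) = C1 + Integral(b/cos(b), b)


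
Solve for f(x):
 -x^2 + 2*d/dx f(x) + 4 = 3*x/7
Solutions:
 f(x) = C1 + x^3/6 + 3*x^2/28 - 2*x


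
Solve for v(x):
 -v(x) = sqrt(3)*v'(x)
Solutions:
 v(x) = C1*exp(-sqrt(3)*x/3)


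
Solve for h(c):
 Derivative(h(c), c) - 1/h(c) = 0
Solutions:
 h(c) = -sqrt(C1 + 2*c)
 h(c) = sqrt(C1 + 2*c)


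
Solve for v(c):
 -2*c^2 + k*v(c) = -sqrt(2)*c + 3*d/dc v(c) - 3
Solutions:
 v(c) = C1*exp(c*k/3) + 2*c^2/k - sqrt(2)*c/k + 12*c/k^2 - 3/k - 3*sqrt(2)/k^2 + 36/k^3


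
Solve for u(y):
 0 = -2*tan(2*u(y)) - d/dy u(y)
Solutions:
 u(y) = -asin(C1*exp(-4*y))/2 + pi/2
 u(y) = asin(C1*exp(-4*y))/2


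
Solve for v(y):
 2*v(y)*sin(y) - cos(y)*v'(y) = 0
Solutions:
 v(y) = C1/cos(y)^2


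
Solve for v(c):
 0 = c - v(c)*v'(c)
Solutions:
 v(c) = -sqrt(C1 + c^2)
 v(c) = sqrt(C1 + c^2)


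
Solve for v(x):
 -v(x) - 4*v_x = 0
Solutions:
 v(x) = C1*exp(-x/4)


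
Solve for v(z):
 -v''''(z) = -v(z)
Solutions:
 v(z) = C1*exp(-z) + C2*exp(z) + C3*sin(z) + C4*cos(z)


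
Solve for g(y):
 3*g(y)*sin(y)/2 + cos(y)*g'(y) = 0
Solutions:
 g(y) = C1*cos(y)^(3/2)


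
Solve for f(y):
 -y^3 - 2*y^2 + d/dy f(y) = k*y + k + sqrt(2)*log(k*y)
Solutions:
 f(y) = C1 + k*y^2/2 + y^4/4 + 2*y^3/3 + y*(k - sqrt(2)) + sqrt(2)*y*log(k*y)


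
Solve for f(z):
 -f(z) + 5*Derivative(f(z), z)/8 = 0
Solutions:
 f(z) = C1*exp(8*z/5)


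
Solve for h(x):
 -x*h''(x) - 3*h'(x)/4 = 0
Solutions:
 h(x) = C1 + C2*x^(1/4)


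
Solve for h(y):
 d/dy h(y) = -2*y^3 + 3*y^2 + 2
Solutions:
 h(y) = C1 - y^4/2 + y^3 + 2*y


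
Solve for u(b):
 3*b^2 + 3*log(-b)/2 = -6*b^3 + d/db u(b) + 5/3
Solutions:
 u(b) = C1 + 3*b^4/2 + b^3 + 3*b*log(-b)/2 - 19*b/6


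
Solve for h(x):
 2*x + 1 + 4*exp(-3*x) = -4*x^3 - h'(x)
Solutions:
 h(x) = C1 - x^4 - x^2 - x + 4*exp(-3*x)/3


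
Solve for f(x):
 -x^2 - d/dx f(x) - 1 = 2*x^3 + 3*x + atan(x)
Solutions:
 f(x) = C1 - x^4/2 - x^3/3 - 3*x^2/2 - x*atan(x) - x + log(x^2 + 1)/2


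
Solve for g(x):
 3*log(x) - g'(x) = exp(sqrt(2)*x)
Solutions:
 g(x) = C1 + 3*x*log(x) - 3*x - sqrt(2)*exp(sqrt(2)*x)/2


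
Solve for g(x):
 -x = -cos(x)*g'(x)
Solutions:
 g(x) = C1 + Integral(x/cos(x), x)


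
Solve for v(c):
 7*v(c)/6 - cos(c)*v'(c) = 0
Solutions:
 v(c) = C1*(sin(c) + 1)^(7/12)/(sin(c) - 1)^(7/12)


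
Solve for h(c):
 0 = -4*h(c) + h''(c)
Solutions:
 h(c) = C1*exp(-2*c) + C2*exp(2*c)


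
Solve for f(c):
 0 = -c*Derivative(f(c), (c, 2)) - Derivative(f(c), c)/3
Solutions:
 f(c) = C1 + C2*c^(2/3)


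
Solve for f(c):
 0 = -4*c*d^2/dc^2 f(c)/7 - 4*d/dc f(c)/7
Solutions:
 f(c) = C1 + C2*log(c)


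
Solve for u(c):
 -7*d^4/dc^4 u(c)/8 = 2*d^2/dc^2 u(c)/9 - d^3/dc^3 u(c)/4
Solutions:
 u(c) = C1 + C2*c + (C3*sin(sqrt(103)*c/21) + C4*cos(sqrt(103)*c/21))*exp(c/7)


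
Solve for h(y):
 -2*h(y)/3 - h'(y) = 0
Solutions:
 h(y) = C1*exp(-2*y/3)


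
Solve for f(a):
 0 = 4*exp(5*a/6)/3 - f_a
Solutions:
 f(a) = C1 + 8*exp(5*a/6)/5


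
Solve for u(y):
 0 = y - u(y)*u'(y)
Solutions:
 u(y) = -sqrt(C1 + y^2)
 u(y) = sqrt(C1 + y^2)


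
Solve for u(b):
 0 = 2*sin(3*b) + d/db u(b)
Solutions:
 u(b) = C1 + 2*cos(3*b)/3


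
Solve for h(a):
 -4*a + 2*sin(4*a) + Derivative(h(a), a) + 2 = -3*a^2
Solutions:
 h(a) = C1 - a^3 + 2*a^2 - 2*a + cos(4*a)/2


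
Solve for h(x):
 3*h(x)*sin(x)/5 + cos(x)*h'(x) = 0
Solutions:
 h(x) = C1*cos(x)^(3/5)


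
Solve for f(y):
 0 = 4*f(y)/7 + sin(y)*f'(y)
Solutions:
 f(y) = C1*(cos(y) + 1)^(2/7)/(cos(y) - 1)^(2/7)


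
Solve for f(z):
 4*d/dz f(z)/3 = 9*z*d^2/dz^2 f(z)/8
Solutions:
 f(z) = C1 + C2*z^(59/27)


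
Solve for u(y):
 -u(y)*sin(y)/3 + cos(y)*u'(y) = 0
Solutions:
 u(y) = C1/cos(y)^(1/3)


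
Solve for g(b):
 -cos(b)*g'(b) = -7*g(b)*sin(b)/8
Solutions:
 g(b) = C1/cos(b)^(7/8)


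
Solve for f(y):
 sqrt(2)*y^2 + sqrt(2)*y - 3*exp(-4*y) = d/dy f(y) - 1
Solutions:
 f(y) = C1 + sqrt(2)*y^3/3 + sqrt(2)*y^2/2 + y + 3*exp(-4*y)/4


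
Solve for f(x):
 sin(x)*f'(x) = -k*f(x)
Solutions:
 f(x) = C1*exp(k*(-log(cos(x) - 1) + log(cos(x) + 1))/2)


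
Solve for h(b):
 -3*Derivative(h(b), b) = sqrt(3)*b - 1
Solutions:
 h(b) = C1 - sqrt(3)*b^2/6 + b/3


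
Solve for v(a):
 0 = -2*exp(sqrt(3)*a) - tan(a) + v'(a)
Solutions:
 v(a) = C1 + 2*sqrt(3)*exp(sqrt(3)*a)/3 - log(cos(a))


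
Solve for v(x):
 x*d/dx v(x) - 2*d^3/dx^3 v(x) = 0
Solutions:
 v(x) = C1 + Integral(C2*airyai(2^(2/3)*x/2) + C3*airybi(2^(2/3)*x/2), x)


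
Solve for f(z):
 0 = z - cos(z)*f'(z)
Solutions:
 f(z) = C1 + Integral(z/cos(z), z)


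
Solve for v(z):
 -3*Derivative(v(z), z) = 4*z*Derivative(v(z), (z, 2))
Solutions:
 v(z) = C1 + C2*z^(1/4)


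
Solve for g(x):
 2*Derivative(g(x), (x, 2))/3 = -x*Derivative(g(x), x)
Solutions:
 g(x) = C1 + C2*erf(sqrt(3)*x/2)


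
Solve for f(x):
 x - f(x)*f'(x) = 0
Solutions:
 f(x) = -sqrt(C1 + x^2)
 f(x) = sqrt(C1 + x^2)


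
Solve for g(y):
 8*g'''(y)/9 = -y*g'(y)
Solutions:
 g(y) = C1 + Integral(C2*airyai(-3^(2/3)*y/2) + C3*airybi(-3^(2/3)*y/2), y)


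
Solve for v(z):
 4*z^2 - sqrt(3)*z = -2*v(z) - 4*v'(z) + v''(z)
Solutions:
 v(z) = C1*exp(z*(2 - sqrt(6))) + C2*exp(z*(2 + sqrt(6))) - 2*z^2 + sqrt(3)*z/2 + 8*z - 18 - sqrt(3)


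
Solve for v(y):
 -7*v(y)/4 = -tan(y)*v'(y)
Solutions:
 v(y) = C1*sin(y)^(7/4)


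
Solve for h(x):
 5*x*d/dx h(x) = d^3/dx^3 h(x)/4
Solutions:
 h(x) = C1 + Integral(C2*airyai(20^(1/3)*x) + C3*airybi(20^(1/3)*x), x)


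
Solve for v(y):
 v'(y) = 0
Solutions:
 v(y) = C1


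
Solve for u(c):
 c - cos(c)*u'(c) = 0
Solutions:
 u(c) = C1 + Integral(c/cos(c), c)


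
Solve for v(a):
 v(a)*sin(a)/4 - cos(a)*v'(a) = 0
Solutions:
 v(a) = C1/cos(a)^(1/4)


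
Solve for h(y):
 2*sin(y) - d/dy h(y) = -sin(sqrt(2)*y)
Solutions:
 h(y) = C1 - 2*cos(y) - sqrt(2)*cos(sqrt(2)*y)/2


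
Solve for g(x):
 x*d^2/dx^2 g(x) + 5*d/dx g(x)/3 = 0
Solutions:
 g(x) = C1 + C2/x^(2/3)


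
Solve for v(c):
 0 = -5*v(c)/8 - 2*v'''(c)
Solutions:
 v(c) = C3*exp(-2^(2/3)*5^(1/3)*c/4) + (C1*sin(2^(2/3)*sqrt(3)*5^(1/3)*c/8) + C2*cos(2^(2/3)*sqrt(3)*5^(1/3)*c/8))*exp(2^(2/3)*5^(1/3)*c/8)


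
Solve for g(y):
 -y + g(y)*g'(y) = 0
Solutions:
 g(y) = -sqrt(C1 + y^2)
 g(y) = sqrt(C1 + y^2)


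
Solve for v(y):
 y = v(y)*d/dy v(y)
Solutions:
 v(y) = -sqrt(C1 + y^2)
 v(y) = sqrt(C1 + y^2)


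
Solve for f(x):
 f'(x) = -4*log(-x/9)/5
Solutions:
 f(x) = C1 - 4*x*log(-x)/5 + 4*x*(1 + 2*log(3))/5


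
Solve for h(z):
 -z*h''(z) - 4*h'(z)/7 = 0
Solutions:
 h(z) = C1 + C2*z^(3/7)


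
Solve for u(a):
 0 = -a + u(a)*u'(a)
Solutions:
 u(a) = -sqrt(C1 + a^2)
 u(a) = sqrt(C1 + a^2)


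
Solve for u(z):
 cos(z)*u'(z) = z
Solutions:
 u(z) = C1 + Integral(z/cos(z), z)


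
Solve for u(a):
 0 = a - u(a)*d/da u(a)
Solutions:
 u(a) = -sqrt(C1 + a^2)
 u(a) = sqrt(C1 + a^2)


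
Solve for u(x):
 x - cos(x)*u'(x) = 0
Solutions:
 u(x) = C1 + Integral(x/cos(x), x)


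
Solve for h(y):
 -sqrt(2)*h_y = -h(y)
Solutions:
 h(y) = C1*exp(sqrt(2)*y/2)


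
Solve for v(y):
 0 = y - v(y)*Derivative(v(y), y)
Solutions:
 v(y) = -sqrt(C1 + y^2)
 v(y) = sqrt(C1 + y^2)


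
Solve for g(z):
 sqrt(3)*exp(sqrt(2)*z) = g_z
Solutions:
 g(z) = C1 + sqrt(6)*exp(sqrt(2)*z)/2


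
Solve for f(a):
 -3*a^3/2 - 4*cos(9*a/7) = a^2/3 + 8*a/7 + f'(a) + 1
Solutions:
 f(a) = C1 - 3*a^4/8 - a^3/9 - 4*a^2/7 - a - 28*sin(9*a/7)/9


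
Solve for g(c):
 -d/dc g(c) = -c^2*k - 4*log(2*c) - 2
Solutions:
 g(c) = C1 + c^3*k/3 + 4*c*log(c) - 2*c + c*log(16)


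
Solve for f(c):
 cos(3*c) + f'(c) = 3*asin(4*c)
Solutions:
 f(c) = C1 + 3*c*asin(4*c) + 3*sqrt(1 - 16*c^2)/4 - sin(3*c)/3


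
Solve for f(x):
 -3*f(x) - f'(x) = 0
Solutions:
 f(x) = C1*exp(-3*x)


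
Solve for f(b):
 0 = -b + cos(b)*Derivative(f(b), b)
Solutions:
 f(b) = C1 + Integral(b/cos(b), b)


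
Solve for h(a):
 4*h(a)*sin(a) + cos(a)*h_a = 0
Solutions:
 h(a) = C1*cos(a)^4


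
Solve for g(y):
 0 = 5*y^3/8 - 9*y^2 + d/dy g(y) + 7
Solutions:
 g(y) = C1 - 5*y^4/32 + 3*y^3 - 7*y


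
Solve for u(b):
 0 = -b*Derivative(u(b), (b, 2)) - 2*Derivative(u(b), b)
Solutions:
 u(b) = C1 + C2/b


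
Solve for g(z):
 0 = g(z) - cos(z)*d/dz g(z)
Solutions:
 g(z) = C1*sqrt(sin(z) + 1)/sqrt(sin(z) - 1)


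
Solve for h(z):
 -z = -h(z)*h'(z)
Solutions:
 h(z) = -sqrt(C1 + z^2)
 h(z) = sqrt(C1 + z^2)


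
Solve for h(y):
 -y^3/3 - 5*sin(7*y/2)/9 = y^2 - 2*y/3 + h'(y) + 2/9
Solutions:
 h(y) = C1 - y^4/12 - y^3/3 + y^2/3 - 2*y/9 + 10*cos(7*y/2)/63


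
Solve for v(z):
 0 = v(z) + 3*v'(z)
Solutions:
 v(z) = C1*exp(-z/3)


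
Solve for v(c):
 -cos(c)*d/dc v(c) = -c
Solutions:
 v(c) = C1 + Integral(c/cos(c), c)


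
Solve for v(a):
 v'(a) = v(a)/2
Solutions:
 v(a) = C1*exp(a/2)


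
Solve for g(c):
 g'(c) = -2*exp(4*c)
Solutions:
 g(c) = C1 - exp(4*c)/2


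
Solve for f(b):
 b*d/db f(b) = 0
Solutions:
 f(b) = C1


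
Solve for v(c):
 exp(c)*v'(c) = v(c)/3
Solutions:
 v(c) = C1*exp(-exp(-c)/3)


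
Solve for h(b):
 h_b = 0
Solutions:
 h(b) = C1


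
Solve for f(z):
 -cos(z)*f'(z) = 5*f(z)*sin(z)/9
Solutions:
 f(z) = C1*cos(z)^(5/9)


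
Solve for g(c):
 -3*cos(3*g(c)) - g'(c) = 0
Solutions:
 g(c) = -asin((C1 + exp(18*c))/(C1 - exp(18*c)))/3 + pi/3
 g(c) = asin((C1 + exp(18*c))/(C1 - exp(18*c)))/3


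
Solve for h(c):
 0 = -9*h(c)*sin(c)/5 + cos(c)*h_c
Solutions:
 h(c) = C1/cos(c)^(9/5)


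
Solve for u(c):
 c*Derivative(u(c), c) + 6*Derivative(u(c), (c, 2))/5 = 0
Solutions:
 u(c) = C1 + C2*erf(sqrt(15)*c/6)


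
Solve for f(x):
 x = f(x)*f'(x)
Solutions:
 f(x) = -sqrt(C1 + x^2)
 f(x) = sqrt(C1 + x^2)


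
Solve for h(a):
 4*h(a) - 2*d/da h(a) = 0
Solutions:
 h(a) = C1*exp(2*a)


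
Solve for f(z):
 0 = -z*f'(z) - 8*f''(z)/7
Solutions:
 f(z) = C1 + C2*erf(sqrt(7)*z/4)


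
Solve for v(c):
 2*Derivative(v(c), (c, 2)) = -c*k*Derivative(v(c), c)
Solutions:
 v(c) = Piecewise((-sqrt(pi)*C1*erf(c*sqrt(k)/2)/sqrt(k) - C2, (k > 0) | (k < 0)), (-C1*c - C2, True))


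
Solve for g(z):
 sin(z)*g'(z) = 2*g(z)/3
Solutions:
 g(z) = C1*(cos(z) - 1)^(1/3)/(cos(z) + 1)^(1/3)


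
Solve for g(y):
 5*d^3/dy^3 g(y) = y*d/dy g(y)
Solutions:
 g(y) = C1 + Integral(C2*airyai(5^(2/3)*y/5) + C3*airybi(5^(2/3)*y/5), y)


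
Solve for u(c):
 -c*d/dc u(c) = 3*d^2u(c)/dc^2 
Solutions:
 u(c) = C1 + C2*erf(sqrt(6)*c/6)


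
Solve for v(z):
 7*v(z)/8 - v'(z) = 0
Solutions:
 v(z) = C1*exp(7*z/8)


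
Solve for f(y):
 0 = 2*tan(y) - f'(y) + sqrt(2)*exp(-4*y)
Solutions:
 f(y) = C1 + log(tan(y)^2 + 1) - sqrt(2)*exp(-4*y)/4


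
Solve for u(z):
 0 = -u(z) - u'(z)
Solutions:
 u(z) = C1*exp(-z)


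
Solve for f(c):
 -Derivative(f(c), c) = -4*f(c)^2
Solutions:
 f(c) = -1/(C1 + 4*c)


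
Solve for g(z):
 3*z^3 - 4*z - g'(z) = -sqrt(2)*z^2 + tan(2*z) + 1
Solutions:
 g(z) = C1 + 3*z^4/4 + sqrt(2)*z^3/3 - 2*z^2 - z + log(cos(2*z))/2


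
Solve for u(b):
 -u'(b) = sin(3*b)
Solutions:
 u(b) = C1 + cos(3*b)/3


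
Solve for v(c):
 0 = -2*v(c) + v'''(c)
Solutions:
 v(c) = C3*exp(2^(1/3)*c) + (C1*sin(2^(1/3)*sqrt(3)*c/2) + C2*cos(2^(1/3)*sqrt(3)*c/2))*exp(-2^(1/3)*c/2)


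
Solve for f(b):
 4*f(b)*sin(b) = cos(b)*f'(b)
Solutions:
 f(b) = C1/cos(b)^4


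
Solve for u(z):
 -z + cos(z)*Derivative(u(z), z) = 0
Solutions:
 u(z) = C1 + Integral(z/cos(z), z)


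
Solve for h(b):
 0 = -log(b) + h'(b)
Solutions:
 h(b) = C1 + b*log(b) - b


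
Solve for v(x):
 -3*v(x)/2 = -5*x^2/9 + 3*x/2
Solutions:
 v(x) = x*(10*x - 27)/27


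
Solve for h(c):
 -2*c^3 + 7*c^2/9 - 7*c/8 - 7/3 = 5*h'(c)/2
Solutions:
 h(c) = C1 - c^4/5 + 14*c^3/135 - 7*c^2/40 - 14*c/15


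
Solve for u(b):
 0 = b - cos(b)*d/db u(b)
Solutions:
 u(b) = C1 + Integral(b/cos(b), b)


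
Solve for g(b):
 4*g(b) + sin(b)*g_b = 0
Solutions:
 g(b) = C1*(cos(b)^2 + 2*cos(b) + 1)/(cos(b)^2 - 2*cos(b) + 1)


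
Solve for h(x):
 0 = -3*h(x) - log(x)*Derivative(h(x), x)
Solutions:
 h(x) = C1*exp(-3*li(x))


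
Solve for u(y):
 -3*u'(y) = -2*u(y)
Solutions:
 u(y) = C1*exp(2*y/3)


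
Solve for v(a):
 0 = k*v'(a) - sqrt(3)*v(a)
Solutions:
 v(a) = C1*exp(sqrt(3)*a/k)


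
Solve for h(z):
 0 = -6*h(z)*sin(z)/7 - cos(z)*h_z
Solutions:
 h(z) = C1*cos(z)^(6/7)


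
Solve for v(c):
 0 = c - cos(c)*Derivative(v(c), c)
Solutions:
 v(c) = C1 + Integral(c/cos(c), c)


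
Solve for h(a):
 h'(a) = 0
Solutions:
 h(a) = C1


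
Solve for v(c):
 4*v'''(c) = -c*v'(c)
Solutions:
 v(c) = C1 + Integral(C2*airyai(-2^(1/3)*c/2) + C3*airybi(-2^(1/3)*c/2), c)


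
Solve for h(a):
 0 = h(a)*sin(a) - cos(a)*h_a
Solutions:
 h(a) = C1/cos(a)


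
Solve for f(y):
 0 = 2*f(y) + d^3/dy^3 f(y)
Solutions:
 f(y) = C3*exp(-2^(1/3)*y) + (C1*sin(2^(1/3)*sqrt(3)*y/2) + C2*cos(2^(1/3)*sqrt(3)*y/2))*exp(2^(1/3)*y/2)


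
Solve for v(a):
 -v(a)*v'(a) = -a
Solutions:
 v(a) = -sqrt(C1 + a^2)
 v(a) = sqrt(C1 + a^2)


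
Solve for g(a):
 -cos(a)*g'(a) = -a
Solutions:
 g(a) = C1 + Integral(a/cos(a), a)


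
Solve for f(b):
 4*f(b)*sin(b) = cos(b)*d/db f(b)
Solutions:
 f(b) = C1/cos(b)^4


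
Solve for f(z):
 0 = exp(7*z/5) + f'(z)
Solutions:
 f(z) = C1 - 5*exp(7*z/5)/7


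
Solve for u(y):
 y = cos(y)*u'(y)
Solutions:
 u(y) = C1 + Integral(y/cos(y), y)


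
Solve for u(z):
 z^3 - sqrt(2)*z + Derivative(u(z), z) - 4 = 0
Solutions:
 u(z) = C1 - z^4/4 + sqrt(2)*z^2/2 + 4*z


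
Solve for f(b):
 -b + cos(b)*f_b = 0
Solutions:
 f(b) = C1 + Integral(b/cos(b), b)


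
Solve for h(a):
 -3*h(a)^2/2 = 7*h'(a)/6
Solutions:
 h(a) = 7/(C1 + 9*a)


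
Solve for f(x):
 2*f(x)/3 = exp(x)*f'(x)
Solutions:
 f(x) = C1*exp(-2*exp(-x)/3)


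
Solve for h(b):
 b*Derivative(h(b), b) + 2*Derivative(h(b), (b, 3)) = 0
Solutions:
 h(b) = C1 + Integral(C2*airyai(-2^(2/3)*b/2) + C3*airybi(-2^(2/3)*b/2), b)


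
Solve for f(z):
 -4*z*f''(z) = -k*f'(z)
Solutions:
 f(z) = C1 + z^(re(k)/4 + 1)*(C2*sin(log(z)*Abs(im(k))/4) + C3*cos(log(z)*im(k)/4))


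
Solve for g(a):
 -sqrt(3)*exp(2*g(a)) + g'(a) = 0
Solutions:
 g(a) = log(-sqrt(-1/(C1 + sqrt(3)*a))) - log(2)/2
 g(a) = log(-1/(C1 + sqrt(3)*a))/2 - log(2)/2


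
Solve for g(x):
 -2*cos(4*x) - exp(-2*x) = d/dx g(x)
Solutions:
 g(x) = C1 - sin(4*x)/2 + exp(-2*x)/2


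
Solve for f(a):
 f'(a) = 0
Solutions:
 f(a) = C1


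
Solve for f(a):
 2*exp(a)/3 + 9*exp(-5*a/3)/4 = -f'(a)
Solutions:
 f(a) = C1 - 2*exp(a)/3 + 27*exp(-5*a/3)/20


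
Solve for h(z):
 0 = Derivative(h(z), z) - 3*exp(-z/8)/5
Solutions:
 h(z) = C1 - 24*exp(-z/8)/5


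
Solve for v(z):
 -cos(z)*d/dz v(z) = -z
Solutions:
 v(z) = C1 + Integral(z/cos(z), z)


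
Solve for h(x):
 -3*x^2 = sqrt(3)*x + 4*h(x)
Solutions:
 h(x) = x*(-3*x - sqrt(3))/4


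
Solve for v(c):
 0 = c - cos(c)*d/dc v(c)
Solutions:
 v(c) = C1 + Integral(c/cos(c), c)


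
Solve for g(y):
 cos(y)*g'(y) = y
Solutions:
 g(y) = C1 + Integral(y/cos(y), y)


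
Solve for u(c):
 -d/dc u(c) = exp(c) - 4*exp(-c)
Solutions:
 u(c) = C1 - exp(c) - 4*exp(-c)


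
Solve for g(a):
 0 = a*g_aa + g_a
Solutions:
 g(a) = C1 + C2*log(a)


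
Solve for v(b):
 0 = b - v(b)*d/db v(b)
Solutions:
 v(b) = -sqrt(C1 + b^2)
 v(b) = sqrt(C1 + b^2)


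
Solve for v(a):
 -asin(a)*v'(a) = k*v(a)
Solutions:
 v(a) = C1*exp(-k*Integral(1/asin(a), a))


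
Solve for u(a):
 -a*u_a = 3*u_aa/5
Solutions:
 u(a) = C1 + C2*erf(sqrt(30)*a/6)


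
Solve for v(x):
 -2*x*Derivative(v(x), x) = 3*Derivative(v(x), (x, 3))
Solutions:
 v(x) = C1 + Integral(C2*airyai(-2^(1/3)*3^(2/3)*x/3) + C3*airybi(-2^(1/3)*3^(2/3)*x/3), x)


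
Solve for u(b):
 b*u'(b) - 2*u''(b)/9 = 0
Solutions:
 u(b) = C1 + C2*erfi(3*b/2)


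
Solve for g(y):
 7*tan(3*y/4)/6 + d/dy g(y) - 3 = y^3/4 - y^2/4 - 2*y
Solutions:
 g(y) = C1 + y^4/16 - y^3/12 - y^2 + 3*y + 14*log(cos(3*y/4))/9


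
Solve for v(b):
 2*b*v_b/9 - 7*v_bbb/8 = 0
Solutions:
 v(b) = C1 + Integral(C2*airyai(2*294^(1/3)*b/21) + C3*airybi(2*294^(1/3)*b/21), b)


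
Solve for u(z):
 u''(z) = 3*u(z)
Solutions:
 u(z) = C1*exp(-sqrt(3)*z) + C2*exp(sqrt(3)*z)


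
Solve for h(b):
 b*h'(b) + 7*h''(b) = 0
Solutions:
 h(b) = C1 + C2*erf(sqrt(14)*b/14)


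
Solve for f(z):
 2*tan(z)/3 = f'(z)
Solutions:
 f(z) = C1 - 2*log(cos(z))/3


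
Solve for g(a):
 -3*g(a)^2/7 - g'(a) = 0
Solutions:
 g(a) = 7/(C1 + 3*a)


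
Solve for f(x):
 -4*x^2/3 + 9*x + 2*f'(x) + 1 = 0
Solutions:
 f(x) = C1 + 2*x^3/9 - 9*x^2/4 - x/2


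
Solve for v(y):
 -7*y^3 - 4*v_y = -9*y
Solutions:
 v(y) = C1 - 7*y^4/16 + 9*y^2/8


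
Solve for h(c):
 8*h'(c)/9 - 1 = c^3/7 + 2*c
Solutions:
 h(c) = C1 + 9*c^4/224 + 9*c^2/8 + 9*c/8


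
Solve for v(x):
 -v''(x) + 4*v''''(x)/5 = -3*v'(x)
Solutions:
 v(x) = C1 + C2*exp(15^(1/3)*x*(15^(1/3)/(sqrt(714) + 27)^(1/3) + (sqrt(714) + 27)^(1/3))/12)*sin(3^(1/6)*5^(1/3)*x*(-3^(2/3)*(sqrt(714) + 27)^(1/3) + 3*5^(1/3)/(sqrt(714) + 27)^(1/3))/12) + C3*exp(15^(1/3)*x*(15^(1/3)/(sqrt(714) + 27)^(1/3) + (sqrt(714) + 27)^(1/3))/12)*cos(3^(1/6)*5^(1/3)*x*(-3^(2/3)*(sqrt(714) + 27)^(1/3) + 3*5^(1/3)/(sqrt(714) + 27)^(1/3))/12) + C4*exp(-15^(1/3)*x*(15^(1/3)/(sqrt(714) + 27)^(1/3) + (sqrt(714) + 27)^(1/3))/6)


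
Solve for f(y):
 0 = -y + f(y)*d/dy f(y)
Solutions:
 f(y) = -sqrt(C1 + y^2)
 f(y) = sqrt(C1 + y^2)


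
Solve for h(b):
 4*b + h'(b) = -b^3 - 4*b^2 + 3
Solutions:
 h(b) = C1 - b^4/4 - 4*b^3/3 - 2*b^2 + 3*b


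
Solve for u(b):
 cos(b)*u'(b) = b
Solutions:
 u(b) = C1 + Integral(b/cos(b), b)


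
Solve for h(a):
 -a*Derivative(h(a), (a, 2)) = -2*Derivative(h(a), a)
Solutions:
 h(a) = C1 + C2*a^3


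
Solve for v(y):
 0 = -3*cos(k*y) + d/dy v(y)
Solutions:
 v(y) = C1 + 3*sin(k*y)/k


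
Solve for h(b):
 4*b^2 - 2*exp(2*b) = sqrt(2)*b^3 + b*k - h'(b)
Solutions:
 h(b) = C1 + sqrt(2)*b^4/4 - 4*b^3/3 + b^2*k/2 + exp(2*b)


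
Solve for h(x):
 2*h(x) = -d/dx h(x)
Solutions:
 h(x) = C1*exp(-2*x)


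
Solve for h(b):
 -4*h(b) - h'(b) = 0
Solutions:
 h(b) = C1*exp(-4*b)


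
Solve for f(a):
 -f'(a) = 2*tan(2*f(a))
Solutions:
 f(a) = -asin(C1*exp(-4*a))/2 + pi/2
 f(a) = asin(C1*exp(-4*a))/2


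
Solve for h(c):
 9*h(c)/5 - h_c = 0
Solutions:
 h(c) = C1*exp(9*c/5)


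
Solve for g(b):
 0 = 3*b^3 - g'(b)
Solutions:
 g(b) = C1 + 3*b^4/4


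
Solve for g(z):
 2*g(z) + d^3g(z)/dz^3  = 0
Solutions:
 g(z) = C3*exp(-2^(1/3)*z) + (C1*sin(2^(1/3)*sqrt(3)*z/2) + C2*cos(2^(1/3)*sqrt(3)*z/2))*exp(2^(1/3)*z/2)


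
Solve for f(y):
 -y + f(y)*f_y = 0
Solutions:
 f(y) = -sqrt(C1 + y^2)
 f(y) = sqrt(C1 + y^2)


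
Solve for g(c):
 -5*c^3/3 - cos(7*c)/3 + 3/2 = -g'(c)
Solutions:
 g(c) = C1 + 5*c^4/12 - 3*c/2 + sin(7*c)/21


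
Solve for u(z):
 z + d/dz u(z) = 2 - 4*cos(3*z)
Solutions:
 u(z) = C1 - z^2/2 + 2*z - 4*sin(3*z)/3


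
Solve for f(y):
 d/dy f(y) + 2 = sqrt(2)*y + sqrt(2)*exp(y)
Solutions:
 f(y) = C1 + sqrt(2)*y^2/2 - 2*y + sqrt(2)*exp(y)


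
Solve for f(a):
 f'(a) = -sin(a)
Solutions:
 f(a) = C1 + cos(a)


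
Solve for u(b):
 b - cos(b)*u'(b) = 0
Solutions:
 u(b) = C1 + Integral(b/cos(b), b)


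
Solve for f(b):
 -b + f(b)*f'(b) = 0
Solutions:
 f(b) = -sqrt(C1 + b^2)
 f(b) = sqrt(C1 + b^2)


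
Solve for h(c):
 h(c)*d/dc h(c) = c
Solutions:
 h(c) = -sqrt(C1 + c^2)
 h(c) = sqrt(C1 + c^2)


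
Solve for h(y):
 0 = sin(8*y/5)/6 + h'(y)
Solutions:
 h(y) = C1 + 5*cos(8*y/5)/48


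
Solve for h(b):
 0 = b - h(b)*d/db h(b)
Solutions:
 h(b) = -sqrt(C1 + b^2)
 h(b) = sqrt(C1 + b^2)


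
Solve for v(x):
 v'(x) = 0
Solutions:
 v(x) = C1


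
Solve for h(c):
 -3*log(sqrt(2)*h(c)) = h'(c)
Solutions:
 2*Integral(1/(2*log(_y) + log(2)), (_y, h(c)))/3 = C1 - c


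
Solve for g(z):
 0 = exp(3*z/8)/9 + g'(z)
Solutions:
 g(z) = C1 - 8*exp(3*z/8)/27


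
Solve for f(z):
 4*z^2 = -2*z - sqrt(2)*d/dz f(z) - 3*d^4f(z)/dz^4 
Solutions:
 f(z) = C1 + C4*exp(-2^(1/6)*3^(2/3)*z/3) - 2*sqrt(2)*z^3/3 - sqrt(2)*z^2/2 + (C2*sin(6^(1/6)*z/2) + C3*cos(6^(1/6)*z/2))*exp(2^(1/6)*3^(2/3)*z/6)


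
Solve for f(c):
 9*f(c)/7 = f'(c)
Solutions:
 f(c) = C1*exp(9*c/7)


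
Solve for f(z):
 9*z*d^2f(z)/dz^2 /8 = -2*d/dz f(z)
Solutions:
 f(z) = C1 + C2/z^(7/9)


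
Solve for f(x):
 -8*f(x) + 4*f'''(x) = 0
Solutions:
 f(x) = C3*exp(2^(1/3)*x) + (C1*sin(2^(1/3)*sqrt(3)*x/2) + C2*cos(2^(1/3)*sqrt(3)*x/2))*exp(-2^(1/3)*x/2)


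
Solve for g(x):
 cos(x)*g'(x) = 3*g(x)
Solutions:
 g(x) = C1*(sin(x) + 1)^(3/2)/(sin(x) - 1)^(3/2)


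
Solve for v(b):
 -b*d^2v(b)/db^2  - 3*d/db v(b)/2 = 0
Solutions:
 v(b) = C1 + C2/sqrt(b)


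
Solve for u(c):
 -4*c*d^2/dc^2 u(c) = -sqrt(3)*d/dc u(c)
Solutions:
 u(c) = C1 + C2*c^(sqrt(3)/4 + 1)
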